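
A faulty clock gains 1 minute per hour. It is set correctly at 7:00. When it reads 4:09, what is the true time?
For every 60 true minutes, the faulty clock advances 61 minutes, so 1 faulty-clock minute corresponds to 60/61 true minutes.
From 7:00 to 4:09 on the faulty dial is 549 minutes.
True elapsed: 549 x 60/61 = 540 minutes = 9 hours.
True time: 7:00 + 9 hours = 4:00.

Final answer: 4:00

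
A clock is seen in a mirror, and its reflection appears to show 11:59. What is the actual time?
Reflection across the vertical (12-6) axis maps a hand at angle A degrees to (360 - A) degrees, which sends a reading of T minutes past 12:00 to (720 - T) minutes past 12:00.
Mirror reads 11:59 = 719 minutes past 12:00.
Actual time: (720 - 719) mod 720 = 1 minutes = 12:01.

Final answer: 12:01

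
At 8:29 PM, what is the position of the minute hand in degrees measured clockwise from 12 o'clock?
The minute hand moves 6 degrees per minute.
At 8:29: 29 x 6 = 174 degrees

Final answer: 174 degrees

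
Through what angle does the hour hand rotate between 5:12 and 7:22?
The hour hand moves 0.5 degrees per minute.
Time elapsed: 7:22 - 5:12 = 130 minutes
Angular displacement: 130 x 0.5 = 65 degrees

Final answer: 65 degrees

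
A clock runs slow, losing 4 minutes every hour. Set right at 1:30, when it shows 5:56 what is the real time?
For every 60 true minutes, the faulty clock advances 56 minutes, so 1 faulty-clock minute corresponds to 60/56 true minutes.
From 1:30 to 5:56 on the faulty dial is 266 minutes.
True elapsed: 266 x 60/56 = 285 minutes = 4 hours and 45 minutes.
True time: 1:30 + 4 hours and 45 minutes = 6:15.

Final answer: 6:15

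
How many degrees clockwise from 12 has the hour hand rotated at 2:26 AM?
The hour hand moves 30 degrees per hour and 0.5 degrees per minute.
At 2:26: (2) x 30 + 26 x 0.5 = 60 + 13 = 73 degrees

Final answer: 73 degrees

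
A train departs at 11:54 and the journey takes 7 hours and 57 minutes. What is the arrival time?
Starting time: 11:54
Adding 57 minutes to 54 minutes: 54 + 57 = 111 minutes = 1 hour and 51 minutes
Adding 7 hours: 11 + 7 + 1 (carry) = 19 - 12 = 7
Final time: 7:51

Final answer: 7:51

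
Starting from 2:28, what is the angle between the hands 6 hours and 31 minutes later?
First find the time 6 hours and 31 minutes after 2:28.
Total minutes: 2 x 60 + 28 + 6 x 60 + 31 = 539.
539 mod 720 = 539 minutes = 8:59.
Now compute the angle at 8:59:
Hour hand: 8 x 30 + 59 x 0.5 = 269.5 degrees
Minute hand: 59 x 6 = 354 degrees
Difference: |269.5 - 354| = 84.5 degrees
The angle is 84.5 degrees

Final answer: 84.5 degrees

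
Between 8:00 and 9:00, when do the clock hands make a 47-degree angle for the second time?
At t minutes past 8:00, the hour hand is at 30 x 8 + 0.5t degrees and the minute hand is at 6t degrees.
The smaller angle between them is 47 degrees when |30H - 5.5t| = 47 or |30H - 5.5t| = 313.
With H = 8, solve 30 x 8 - 5.5t = +/- target for each target:
  t = (30 x 8 - 47) / 5.5 = 35.09
  t = (30 x 8 + 47) / 5.5 = 52.18
  t = (30 x 8 - 313) / 5.5 = -13.27 (outside (0, 60))
  t = (30 x 8 + 313) / 5.5 = 100.55 (outside (0, 60))
Valid solutions in (0, 60): {35.09, 52.18} minutes.
The second occurrence is t = 52.18 minutes.
The hands form a 47-degree angle at 52.18 minutes past 8:00.

Final answer: 52.18 minutes past 8:00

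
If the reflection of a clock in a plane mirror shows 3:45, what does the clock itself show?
Reflection across the vertical (12-6) axis maps a hand at angle A degrees to (360 - A) degrees, which sends a reading of T minutes past 12:00 to (720 - T) minutes past 12:00.
Mirror reads 3:45 = 225 minutes past 12:00.
Actual time: (720 - 225) mod 720 = 495 minutes = 8:15.

Final answer: 8:15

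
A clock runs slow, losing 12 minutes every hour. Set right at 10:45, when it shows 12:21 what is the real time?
For every 60 true minutes, the faulty clock advances 48 minutes, so 1 faulty-clock minute corresponds to 60/48 true minutes.
From 10:45 to 12:21 on the faulty dial is 96 minutes.
True elapsed: 96 x 60/48 = 120 minutes = 2 hours.
True time: 10:45 + 2 hours = 12:45.

Final answer: 12:45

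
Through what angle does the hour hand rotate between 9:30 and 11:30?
The hour hand moves 0.5 degrees per minute.
Time elapsed: 11:30 - 9:30 = 120 minutes
Angular displacement: 120 x 0.5 = 60 degrees

Final answer: 60 degrees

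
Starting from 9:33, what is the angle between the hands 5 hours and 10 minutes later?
First find the time 5 hours and 10 minutes after 9:33.
Total minutes: 9 x 60 + 33 + 5 x 60 + 10 = 883.
883 mod 720 = 163 minutes = 2:43.
Now compute the angle at 2:43:
Hour hand: 2 x 30 + 43 x 0.5 = 81.5 degrees
Minute hand: 43 x 6 = 258 degrees
Difference: |81.5 - 258| = 176.5 degrees
The angle is 176.5 degrees

Final answer: 176.5 degrees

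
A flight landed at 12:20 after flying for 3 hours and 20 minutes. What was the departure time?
Starting time: 12:20 = 20 total minutes past 12:00
Subtracting: 3 hours and 20 minutes = 200 minutes
20 - 200 = -180 (negative, add 12 hours = 720) = 540 minutes
= 9 hours past 12:00 = 9:00

Final answer: 9:00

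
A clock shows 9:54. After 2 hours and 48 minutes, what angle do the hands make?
First find the time 2 hours and 48 minutes after 9:54.
Total minutes: 9 x 60 + 54 + 2 x 60 + 48 = 762.
762 mod 720 = 42 minutes = 12:42.
Now compute the angle at 12:42:
Hour hand: 0 x 30 + 42 x 0.5 = 21 degrees
Minute hand: 42 x 6 = 252 degrees
Difference: |21 - 252| = 231 degrees
Smaller angle: 360 - 231 = 129 degrees

Final answer: 129 degrees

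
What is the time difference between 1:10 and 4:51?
From 1:10 to 4:51:
(4 x 60 + 51) - (1 x 60 + 10) = 291 - 70 = 221 minutes
= 3 hours and 41 minutes

Final answer: 3 hours and 41 minutes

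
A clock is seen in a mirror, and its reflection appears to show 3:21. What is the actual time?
Reflection across the vertical (12-6) axis maps a hand at angle A degrees to (360 - A) degrees, which sends a reading of T minutes past 12:00 to (720 - T) minutes past 12:00.
Mirror reads 3:21 = 201 minutes past 12:00.
Actual time: (720 - 201) mod 720 = 519 minutes = 8:39.

Final answer: 8:39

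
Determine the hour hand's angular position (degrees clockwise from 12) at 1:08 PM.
The hour hand moves 30 degrees per hour and 0.5 degrees per minute.
At 1:08: (1) x 30 + 8 x 0.5 = 30 + 4 = 34 degrees

Final answer: 34 degrees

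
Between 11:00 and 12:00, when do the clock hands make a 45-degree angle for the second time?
At t minutes past 11:00, the hour hand is at 30 x 11 + 0.5t degrees and the minute hand is at 6t degrees.
The smaller angle between them is 45 degrees when |30H - 5.5t| = 45 or |30H - 5.5t| = 315.
With H = 11, solve 30 x 11 - 5.5t = +/- target for each target:
  t = (30 x 11 - 45) / 5.5 = 51.82
  t = (30 x 11 + 45) / 5.5 = 68.18 (outside (0, 60))
  t = (30 x 11 - 315) / 5.5 = 2.73
  t = (30 x 11 + 315) / 5.5 = 117.27 (outside (0, 60))
Valid solutions in (0, 60): {2.73, 51.82} minutes.
The second occurrence is t = 51.82 minutes.
The hands form a 45-degree angle at 51.82 minutes past 11:00.

Final answer: 51.82 minutes past 11:00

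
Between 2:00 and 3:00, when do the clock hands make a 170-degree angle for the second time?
At t minutes past 2:00, the hour hand is at 30 x 2 + 0.5t degrees and the minute hand is at 6t degrees.
The smaller angle between them is 170 degrees when |30H - 5.5t| = 170 or |30H - 5.5t| = 190.
With H = 2, solve 30 x 2 - 5.5t = +/- target for each target:
  t = (30 x 2 - 170) / 5.5 = -20 (outside (0, 60))
  t = (30 x 2 + 170) / 5.5 = 41.82
  t = (30 x 2 - 190) / 5.5 = -23.64 (outside (0, 60))
  t = (30 x 2 + 190) / 5.5 = 45.45
Valid solutions in (0, 60): {41.82, 45.45} minutes.
The second occurrence is t = 45.45 minutes.
The hands form a 170-degree angle at 45.45 minutes past 2:00.

Final answer: 45.45 minutes past 2:00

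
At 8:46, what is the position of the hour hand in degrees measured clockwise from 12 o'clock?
The hour hand moves 30 degrees per hour and 0.5 degrees per minute.
At 8:46: (8) x 30 + 46 x 0.5 = 240 + 23 = 263 degrees

Final answer: 263 degrees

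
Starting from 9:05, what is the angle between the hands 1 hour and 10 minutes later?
First find the time 1 hour and 10 minutes after 9:05.
Total minutes: 9 x 60 + 5 + 1 x 60 + 10 = 615.
615 mod 720 = 615 minutes = 10:15.
Now compute the angle at 10:15:
Hour hand: 10 x 30 + 15 x 0.5 = 307.5 degrees
Minute hand: 15 x 6 = 90 degrees
Difference: |307.5 - 90| = 217.5 degrees
Smaller angle: 360 - 217.5 = 142.5 degrees

Final answer: 142.5 degrees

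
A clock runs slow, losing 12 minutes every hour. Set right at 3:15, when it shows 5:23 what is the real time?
For every 60 true minutes, the faulty clock advances 48 minutes, so 1 faulty-clock minute corresponds to 60/48 true minutes.
From 3:15 to 5:23 on the faulty dial is 128 minutes.
True elapsed: 128 x 60/48 = 160 minutes = 2 hours and 40 minutes.
True time: 3:15 + 2 hours and 40 minutes = 5:55.

Final answer: 5:55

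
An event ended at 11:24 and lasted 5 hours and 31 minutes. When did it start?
Starting time: 11:24 = 684 total minutes past 12:00
Subtracting: 5 hours and 31 minutes = 331 minutes
684 - 331 = 353 minutes
= 5 hours and 53 minutes past 12:00 = 5:53

Final answer: 5:53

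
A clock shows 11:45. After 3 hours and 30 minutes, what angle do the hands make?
First find the time 3 hours and 30 minutes after 11:45.
Total minutes: 11 x 60 + 45 + 3 x 60 + 30 = 915.
915 mod 720 = 195 minutes = 3:15.
Now compute the angle at 3:15:
Hour hand: 3 x 30 + 15 x 0.5 = 97.5 degrees
Minute hand: 15 x 6 = 90 degrees
Difference: |97.5 - 90| = 7.5 degrees
The angle is 7.5 degrees

Final answer: 7.5 degrees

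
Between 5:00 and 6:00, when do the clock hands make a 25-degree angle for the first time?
At t minutes past 5:00, the hour hand is at 30 x 5 + 0.5t degrees and the minute hand is at 6t degrees.
The smaller angle between them is 25 degrees when |30H - 5.5t| = 25 or |30H - 5.5t| = 335.
With H = 5, solve 30 x 5 - 5.5t = +/- target for each target:
  t = (30 x 5 - 25) / 5.5 = 22.73
  t = (30 x 5 + 25) / 5.5 = 31.82
  t = (30 x 5 - 335) / 5.5 = -33.64 (outside (0, 60))
  t = (30 x 5 + 335) / 5.5 = 88.18 (outside (0, 60))
Valid solutions in (0, 60): {22.73, 31.82} minutes.
The first occurrence is t = 22.73 minutes.
The hands form a 25-degree angle at 22.73 minutes past 5:00.

Final answer: 22.73 minutes past 5:00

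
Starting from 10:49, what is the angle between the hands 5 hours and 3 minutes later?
First find the time 5 hours and 3 minutes after 10:49.
Total minutes: 10 x 60 + 49 + 5 x 60 + 3 = 952.
952 mod 720 = 232 minutes = 3:52.
Now compute the angle at 3:52:
Hour hand: 3 x 30 + 52 x 0.5 = 116 degrees
Minute hand: 52 x 6 = 312 degrees
Difference: |116 - 312| = 196 degrees
Smaller angle: 360 - 196 = 164 degrees

Final answer: 164 degrees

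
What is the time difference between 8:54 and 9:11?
From 8:54 to 9:11:
(9 x 60 + 11) - (8 x 60 + 54) = 551 - 534 = 17 minutes
= 17 minutes

Final answer: 17 minutes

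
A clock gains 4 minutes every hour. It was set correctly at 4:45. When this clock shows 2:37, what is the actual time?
For every 60 true minutes, the faulty clock advances 64 minutes, so 1 faulty-clock minute corresponds to 60/64 true minutes.
From 4:45 to 2:37 on the faulty dial is 592 minutes.
True elapsed: 592 x 60/64 = 555 minutes = 9 hours and 15 minutes.
True time: 4:45 + 9 hours and 15 minutes = 2:00.

Final answer: 2:00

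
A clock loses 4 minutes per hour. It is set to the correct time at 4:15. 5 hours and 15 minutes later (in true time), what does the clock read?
For every 60 true minutes, the faulty clock advances 60 - 4 = 56 minutes.
True elapsed: 5 hours and 15 minutes = 315 minutes.
Faulty clock advances: 315 x 56/60 = 294 minutes (drift: 21 minutes behind).
Shown time: 4:15 + 294 minutes = 9:09.

Final answer: 9:09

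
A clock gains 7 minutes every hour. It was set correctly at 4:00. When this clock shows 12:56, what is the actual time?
For every 60 true minutes, the faulty clock advances 67 minutes, so 1 faulty-clock minute corresponds to 60/67 true minutes.
From 4:00 to 12:56 on the faulty dial is 536 minutes.
True elapsed: 536 x 60/67 = 480 minutes = 8 hours.
True time: 4:00 + 8 hours = 12:00.

Final answer: 12:00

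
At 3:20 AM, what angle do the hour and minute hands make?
Hour hand position: 3 x 30 + 20 x 0.5 = 100 degrees
Minute hand position: 20 x 6 = 120 degrees
Difference: |100 - 120| = 20 degrees
The angle between the hands is 20 degrees

Final answer: 20 degrees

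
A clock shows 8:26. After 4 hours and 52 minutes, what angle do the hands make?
First find the time 4 hours and 52 minutes after 8:26.
Total minutes: 8 x 60 + 26 + 4 x 60 + 52 = 798.
798 mod 720 = 78 minutes = 1:18.
Now compute the angle at 1:18:
Hour hand: 1 x 30 + 18 x 0.5 = 39 degrees
Minute hand: 18 x 6 = 108 degrees
Difference: |39 - 108| = 69 degrees
The angle is 69 degrees

Final answer: 69 degrees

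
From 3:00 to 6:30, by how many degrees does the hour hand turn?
The hour hand moves 0.5 degrees per minute.
Time elapsed: 6:30 - 3:00 = 210 minutes
Angular displacement: 210 x 0.5 = 105 degrees

Final answer: 105 degrees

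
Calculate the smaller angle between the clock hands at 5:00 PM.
Hour hand position: 5 x 30 + 0 x 0.5 = 150 degrees
Minute hand position: 0 x 6 = 0 degrees
Difference: |150 - 0| = 150 degrees
The angle between the hands is 150 degrees

Final answer: 150 degrees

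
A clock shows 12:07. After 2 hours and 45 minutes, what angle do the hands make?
First find the time 2 hours and 45 minutes after 12:07.
Total minutes: 12 x 60 + 7 + 2 x 60 + 45 = 892.
892 mod 720 = 172 minutes = 2:52.
Now compute the angle at 2:52:
Hour hand: 2 x 30 + 52 x 0.5 = 86 degrees
Minute hand: 52 x 6 = 312 degrees
Difference: |86 - 312| = 226 degrees
Smaller angle: 360 - 226 = 134 degrees

Final answer: 134 degrees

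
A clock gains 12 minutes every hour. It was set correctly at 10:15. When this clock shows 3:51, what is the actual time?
For every 60 true minutes, the faulty clock advances 72 minutes, so 1 faulty-clock minute corresponds to 60/72 true minutes.
From 10:15 to 3:51 on the faulty dial is 336 minutes.
True elapsed: 336 x 60/72 = 280 minutes = 4 hours and 40 minutes.
True time: 10:15 + 4 hours and 40 minutes = 2:55.

Final answer: 2:55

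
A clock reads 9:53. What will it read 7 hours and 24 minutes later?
Starting time: 9:53
Adding 24 minutes to 53 minutes: 53 + 24 = 77 minutes = 1 hour and 17 minutes
Adding 7 hours: 9 + 7 + 1 (carry) = 17 - 12 = 5
Final time: 5:17

Final answer: 5:17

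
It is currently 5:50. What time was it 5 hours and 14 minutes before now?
Starting time: 5:50 = 350 total minutes past 12:00
Subtracting: 5 hours and 14 minutes = 314 minutes
350 - 314 = 36 minutes
= 36 minutes past 12:00 = 12:36

Final answer: 12:36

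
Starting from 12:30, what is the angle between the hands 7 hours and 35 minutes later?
First find the time 7 hours and 35 minutes after 12:30.
Total minutes: 12 x 60 + 30 + 7 x 60 + 35 = 1205.
1205 mod 720 = 485 minutes = 8:05.
Now compute the angle at 8:05:
Hour hand: 8 x 30 + 5 x 0.5 = 242.5 degrees
Minute hand: 5 x 6 = 30 degrees
Difference: |242.5 - 30| = 212.5 degrees
Smaller angle: 360 - 212.5 = 147.5 degrees

Final answer: 147.5 degrees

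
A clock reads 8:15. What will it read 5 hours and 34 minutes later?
Starting time: 8:15
Adding 34 minutes to 15 minutes: 15 + 34 = 49 minutes
Adding 5 hours: 8 + 5 = 13 - 12 = 1
Final time: 1:49

Final answer: 1:49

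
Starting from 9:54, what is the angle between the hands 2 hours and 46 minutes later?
First find the time 2 hours and 46 minutes after 9:54.
Total minutes: 9 x 60 + 54 + 2 x 60 + 46 = 760.
760 mod 720 = 40 minutes = 12:40.
Now compute the angle at 12:40:
Hour hand: 0 x 30 + 40 x 0.5 = 20 degrees
Minute hand: 40 x 6 = 240 degrees
Difference: |20 - 240| = 220 degrees
Smaller angle: 360 - 220 = 140 degrees

Final answer: 140 degrees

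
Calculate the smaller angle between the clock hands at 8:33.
Hour hand position: 8 x 30 + 33 x 0.5 = 256.5 degrees
Minute hand position: 33 x 6 = 198 degrees
Difference: |256.5 - 198| = 58.5 degrees
The angle between the hands is 58.5 degrees

Final answer: 58.5 degrees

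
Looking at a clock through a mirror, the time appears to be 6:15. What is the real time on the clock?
Reflection across the vertical (12-6) axis maps a hand at angle A degrees to (360 - A) degrees, which sends a reading of T minutes past 12:00 to (720 - T) minutes past 12:00.
Mirror reads 6:15 = 375 minutes past 12:00.
Actual time: (720 - 375) mod 720 = 345 minutes = 5:45.

Final answer: 5:45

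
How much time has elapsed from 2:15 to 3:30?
From 2:15 to 3:30:
(3 x 60 + 30) - (2 x 60 + 15) = 210 - 135 = 75 minutes
= 1 hour and 15 minutes

Final answer: 1 hour and 15 minutes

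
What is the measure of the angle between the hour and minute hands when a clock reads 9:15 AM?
Hour hand position: 9 x 30 + 15 x 0.5 = 277.5 degrees
Minute hand position: 15 x 6 = 90 degrees
Difference: |277.5 - 90| = 187.5 degrees
Since 187.5 > 180, the smaller angle is 360 - 187.5 = 172.5 degrees

Final answer: 172.5 degrees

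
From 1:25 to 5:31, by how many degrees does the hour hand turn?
The hour hand moves 0.5 degrees per minute.
Time elapsed: 5:31 - 1:25 = 246 minutes
Angular displacement: 246 x 0.5 = 123 degrees

Final answer: 123 degrees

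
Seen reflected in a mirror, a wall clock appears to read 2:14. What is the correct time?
Reflection across the vertical (12-6) axis maps a hand at angle A degrees to (360 - A) degrees, which sends a reading of T minutes past 12:00 to (720 - T) minutes past 12:00.
Mirror reads 2:14 = 134 minutes past 12:00.
Actual time: (720 - 134) mod 720 = 586 minutes = 9:46.

Final answer: 9:46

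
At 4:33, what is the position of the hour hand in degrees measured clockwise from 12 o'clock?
The hour hand moves 30 degrees per hour and 0.5 degrees per minute.
At 4:33: (4) x 30 + 33 x 0.5 = 120 + 16.5 = 136.5 degrees

Final answer: 136.5 degrees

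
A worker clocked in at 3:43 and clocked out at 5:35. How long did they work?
From 3:43 to 5:35:
(5 x 60 + 35) - (3 x 60 + 43) = 335 - 223 = 112 minutes
= 1 hour and 52 minutes

Final answer: 1 hour and 52 minutes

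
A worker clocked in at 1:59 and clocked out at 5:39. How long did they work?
From 1:59 to 5:39:
(5 x 60 + 39) - (1 x 60 + 59) = 339 - 119 = 220 minutes
= 3 hours and 40 minutes

Final answer: 3 hours and 40 minutes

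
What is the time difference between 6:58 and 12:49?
From 6:58 to 12:49:
(12 x 60 + 49) - (6 x 60 + 58) = 769 - 418 = 351 minutes
= 5 hours and 51 minutes

Final answer: 5 hours and 51 minutes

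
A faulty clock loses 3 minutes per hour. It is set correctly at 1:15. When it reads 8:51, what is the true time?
For every 60 true minutes, the faulty clock advances 57 minutes, so 1 faulty-clock minute corresponds to 60/57 true minutes.
From 1:15 to 8:51 on the faulty dial is 456 minutes.
True elapsed: 456 x 60/57 = 480 minutes = 8 hours.
True time: 1:15 + 8 hours = 9:15.

Final answer: 9:15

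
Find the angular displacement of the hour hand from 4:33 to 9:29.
The hour hand moves 0.5 degrees per minute.
Time elapsed: 9:29 - 4:33 = 296 minutes
Angular displacement: 296 x 0.5 = 148 degrees

Final answer: 148 degrees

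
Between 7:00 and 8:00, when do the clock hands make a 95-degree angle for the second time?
At t minutes past 7:00, the hour hand is at 30 x 7 + 0.5t degrees and the minute hand is at 6t degrees.
The smaller angle between them is 95 degrees when |30H - 5.5t| = 95 or |30H - 5.5t| = 265.
With H = 7, solve 30 x 7 - 5.5t = +/- target for each target:
  t = (30 x 7 - 95) / 5.5 = 20.91
  t = (30 x 7 + 95) / 5.5 = 55.45
  t = (30 x 7 - 265) / 5.5 = -10 (outside (0, 60))
  t = (30 x 7 + 265) / 5.5 = 86.36 (outside (0, 60))
Valid solutions in (0, 60): {20.91, 55.45} minutes.
The second occurrence is t = 55.45 minutes.
The hands form a 95-degree angle at 55.45 minutes past 7:00.

Final answer: 55.45 minutes past 7:00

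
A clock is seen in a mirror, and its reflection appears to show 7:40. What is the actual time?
Reflection across the vertical (12-6) axis maps a hand at angle A degrees to (360 - A) degrees, which sends a reading of T minutes past 12:00 to (720 - T) minutes past 12:00.
Mirror reads 7:40 = 460 minutes past 12:00.
Actual time: (720 - 460) mod 720 = 260 minutes = 4:20.

Final answer: 4:20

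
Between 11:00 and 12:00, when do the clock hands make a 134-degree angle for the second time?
At t minutes past 11:00, the hour hand is at 30 x 11 + 0.5t degrees and the minute hand is at 6t degrees.
The smaller angle between them is 134 degrees when |30H - 5.5t| = 134 or |30H - 5.5t| = 226.
With H = 11, solve 30 x 11 - 5.5t = +/- target for each target:
  t = (30 x 11 - 134) / 5.5 = 35.64
  t = (30 x 11 + 134) / 5.5 = 84.36 (outside (0, 60))
  t = (30 x 11 - 226) / 5.5 = 18.91
  t = (30 x 11 + 226) / 5.5 = 101.09 (outside (0, 60))
Valid solutions in (0, 60): {18.91, 35.64} minutes.
The second occurrence is t = 35.64 minutes.
The hands form a 134-degree angle at 35.64 minutes past 11:00.

Final answer: 35.64 minutes past 11:00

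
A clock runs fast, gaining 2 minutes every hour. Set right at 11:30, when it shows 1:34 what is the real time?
For every 60 true minutes, the faulty clock advances 62 minutes, so 1 faulty-clock minute corresponds to 60/62 true minutes.
From 11:30 to 1:34 on the faulty dial is 124 minutes.
True elapsed: 124 x 60/62 = 120 minutes = 2 hours.
True time: 11:30 + 2 hours = 1:30.

Final answer: 1:30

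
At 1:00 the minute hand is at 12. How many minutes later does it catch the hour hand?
The minute hand gains 5.5 degrees per minute on the hour hand.
At 1:00, the hour hand is at 30 degrees and the minute hand is at 0 degrees.
The gap is 30 degrees. Time to close: 30/5.5 = 60 x 1/11 = 5.45 minutes.
The hands overlap at 5.45 minutes past 1:00.

Final answer: 5.45 minutes past 1:00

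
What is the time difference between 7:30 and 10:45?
From 7:30 to 10:45:
(10 x 60 + 45) - (7 x 60 + 30) = 645 - 450 = 195 minutes
= 3 hours and 15 minutes

Final answer: 3 hours and 15 minutes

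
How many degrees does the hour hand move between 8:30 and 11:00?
The hour hand moves 0.5 degrees per minute.
Time elapsed: 11:00 - 8:30 = 150 minutes
Angular displacement: 150 x 0.5 = 75 degrees

Final answer: 75 degrees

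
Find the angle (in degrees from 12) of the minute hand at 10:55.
The minute hand moves 6 degrees per minute.
At 10:55: 55 x 6 = 330 degrees

Final answer: 330 degrees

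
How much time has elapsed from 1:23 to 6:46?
From 1:23 to 6:46:
(6 x 60 + 46) - (1 x 60 + 23) = 406 - 83 = 323 minutes
= 5 hours and 23 minutes

Final answer: 5 hours and 23 minutes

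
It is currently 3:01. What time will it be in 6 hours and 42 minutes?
Starting time: 3:01
Adding 42 minutes to 1 minute: 1 + 42 = 43 minutes
Adding 6 hours: 3 + 6 = 9
Final time: 9:43

Final answer: 9:43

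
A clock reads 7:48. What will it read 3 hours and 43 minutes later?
Starting time: 7:48
Adding 43 minutes to 48 minutes: 48 + 43 = 91 minutes = 1 hour and 31 minutes
Adding 3 hours: 7 + 3 + 1 (carry) = 11
Final time: 11:31

Final answer: 11:31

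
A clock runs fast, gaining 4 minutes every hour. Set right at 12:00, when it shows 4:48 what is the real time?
For every 60 true minutes, the faulty clock advances 64 minutes, so 1 faulty-clock minute corresponds to 60/64 true minutes.
From 12:00 to 4:48 on the faulty dial is 288 minutes.
True elapsed: 288 x 60/64 = 270 minutes = 4 hours and 30 minutes.
True time: 12:00 + 4 hours and 30 minutes = 4:30.

Final answer: 4:30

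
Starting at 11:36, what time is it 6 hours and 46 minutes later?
Starting time: 11:36
Adding 46 minutes to 36 minutes: 36 + 46 = 82 minutes = 1 hour and 22 minutes
Adding 6 hours: 11 + 6 + 1 (carry) = 18 - 12 = 6
Final time: 6:22

Final answer: 6:22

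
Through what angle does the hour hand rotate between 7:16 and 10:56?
The hour hand moves 0.5 degrees per minute.
Time elapsed: 10:56 - 7:16 = 220 minutes
Angular displacement: 220 x 0.5 = 110 degrees

Final answer: 110 degrees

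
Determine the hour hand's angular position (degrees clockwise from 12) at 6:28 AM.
The hour hand moves 30 degrees per hour and 0.5 degrees per minute.
At 6:28: (6) x 30 + 28 x 0.5 = 180 + 14 = 194 degrees

Final answer: 194 degrees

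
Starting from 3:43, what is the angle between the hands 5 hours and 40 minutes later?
First find the time 5 hours and 40 minutes after 3:43.
Total minutes: 3 x 60 + 43 + 5 x 60 + 40 = 563.
563 mod 720 = 563 minutes = 9:23.
Now compute the angle at 9:23:
Hour hand: 9 x 30 + 23 x 0.5 = 281.5 degrees
Minute hand: 23 x 6 = 138 degrees
Difference: |281.5 - 138| = 143.5 degrees
The angle is 143.5 degrees

Final answer: 143.5 degrees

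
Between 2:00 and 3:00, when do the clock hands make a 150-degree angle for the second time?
At t minutes past 2:00, the hour hand is at 30 x 2 + 0.5t degrees and the minute hand is at 6t degrees.
The smaller angle between them is 150 degrees when |30H - 5.5t| = 150 or |30H - 5.5t| = 210.
With H = 2, solve 30 x 2 - 5.5t = +/- target for each target:
  t = (30 x 2 - 150) / 5.5 = -16.36 (outside (0, 60))
  t = (30 x 2 + 150) / 5.5 = 38.18
  t = (30 x 2 - 210) / 5.5 = -27.27 (outside (0, 60))
  t = (30 x 2 + 210) / 5.5 = 49.09
Valid solutions in (0, 60): {38.18, 49.09} minutes.
The second occurrence is t = 49.09 minutes.
The hands form a 150-degree angle at 49.09 minutes past 2:00.

Final answer: 49.09 minutes past 2:00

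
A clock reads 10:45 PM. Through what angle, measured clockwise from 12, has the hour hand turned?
The hour hand moves 30 degrees per hour and 0.5 degrees per minute.
At 10:45: (10) x 30 + 45 x 0.5 = 300 + 22.5 = 322.5 degrees

Final answer: 322.5 degrees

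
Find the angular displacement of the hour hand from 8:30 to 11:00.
The hour hand moves 0.5 degrees per minute.
Time elapsed: 11:00 - 8:30 = 150 minutes
Angular displacement: 150 x 0.5 = 75 degrees

Final answer: 75 degrees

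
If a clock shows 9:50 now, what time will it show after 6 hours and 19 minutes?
Starting time: 9:50
Adding 19 minutes to 50 minutes: 50 + 19 = 69 minutes = 1 hour and 9 minutes
Adding 6 hours: 9 + 6 + 1 (carry) = 16 - 12 = 4
Final time: 4:09

Final answer: 4:09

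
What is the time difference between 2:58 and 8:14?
From 2:58 to 8:14:
(8 x 60 + 14) - (2 x 60 + 58) = 494 - 178 = 316 minutes
= 5 hours and 16 minutes

Final answer: 5 hours and 16 minutes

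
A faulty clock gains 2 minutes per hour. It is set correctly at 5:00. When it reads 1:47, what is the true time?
For every 60 true minutes, the faulty clock advances 62 minutes, so 1 faulty-clock minute corresponds to 60/62 true minutes.
From 5:00 to 1:47 on the faulty dial is 527 minutes.
True elapsed: 527 x 60/62 = 510 minutes = 8 hours and 30 minutes.
True time: 5:00 + 8 hours and 30 minutes = 1:30.

Final answer: 1:30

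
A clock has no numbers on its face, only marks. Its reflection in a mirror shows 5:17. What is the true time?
Reflection across the vertical (12-6) axis maps a hand at angle A degrees to (360 - A) degrees, which sends a reading of T minutes past 12:00 to (720 - T) minutes past 12:00.
Mirror reads 5:17 = 317 minutes past 12:00.
Actual time: (720 - 317) mod 720 = 403 minutes = 6:43.

Final answer: 6:43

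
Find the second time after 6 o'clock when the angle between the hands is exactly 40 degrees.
At t minutes past 6:00, the hour hand is at 30 x 6 + 0.5t degrees and the minute hand is at 6t degrees.
The smaller angle between them is 40 degrees when |30H - 5.5t| = 40 or |30H - 5.5t| = 320.
With H = 6, solve 30 x 6 - 5.5t = +/- target for each target:
  t = (30 x 6 - 40) / 5.5 = 25.45
  t = (30 x 6 + 40) / 5.5 = 40
  t = (30 x 6 - 320) / 5.5 = -25.45 (outside (0, 60))
  t = (30 x 6 + 320) / 5.5 = 90.91 (outside (0, 60))
Valid solutions in (0, 60): {25.45, 40} minutes.
The second occurrence is t = 40 minutes.
The hands form a 40-degree angle at 40 minutes past 6:00.

Final answer: 40 minutes past 6:00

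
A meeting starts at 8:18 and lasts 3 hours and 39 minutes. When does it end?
Starting time: 8:18
Adding 39 minutes to 18 minutes: 18 + 39 = 57 minutes
Adding 3 hours: 8 + 3 = 11
Final time: 11:57

Final answer: 11:57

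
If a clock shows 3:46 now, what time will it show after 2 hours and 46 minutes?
Starting time: 3:46
Adding 46 minutes to 46 minutes: 46 + 46 = 92 minutes = 1 hour and 32 minutes
Adding 2 hours: 3 + 2 + 1 (carry) = 6
Final time: 6:32

Final answer: 6:32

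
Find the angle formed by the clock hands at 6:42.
Hour hand position: 6 x 30 + 42 x 0.5 = 201 degrees
Minute hand position: 42 x 6 = 252 degrees
Difference: |201 - 252| = 51 degrees
The angle between the hands is 51 degrees

Final answer: 51 degrees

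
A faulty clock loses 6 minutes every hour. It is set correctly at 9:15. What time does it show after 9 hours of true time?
For every 60 true minutes, the faulty clock advances 60 - 6 = 54 minutes.
True elapsed: 9 hours = 540 minutes.
Faulty clock advances: 540 x 54/60 = 486 minutes (drift: 54 minutes behind).
Shown time: 9:15 + 486 minutes = 5:21.

Final answer: 5:21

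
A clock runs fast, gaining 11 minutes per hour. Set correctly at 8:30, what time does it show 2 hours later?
For every 60 true minutes, the faulty clock advances 60 + 11 = 71 minutes.
True elapsed: 2 hours = 120 minutes.
Faulty clock advances: 120 x 71/60 = 142 minutes (drift: 22 minutes ahead).
Shown time: 8:30 + 142 minutes = 10:52.

Final answer: 10:52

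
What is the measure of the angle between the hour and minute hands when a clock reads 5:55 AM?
Hour hand position: 5 x 30 + 55 x 0.5 = 177.5 degrees
Minute hand position: 55 x 6 = 330 degrees
Difference: |177.5 - 330| = 152.5 degrees
The angle between the hands is 152.5 degrees

Final answer: 152.5 degrees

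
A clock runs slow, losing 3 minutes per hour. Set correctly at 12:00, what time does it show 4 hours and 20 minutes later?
For every 60 true minutes, the faulty clock advances 60 - 3 = 57 minutes.
True elapsed: 4 hours and 20 minutes = 260 minutes.
Faulty clock advances: 260 x 57/60 = 247 minutes (drift: 13 minutes behind).
Shown time: 12:00 + 247 minutes = 4:07.

Final answer: 4:07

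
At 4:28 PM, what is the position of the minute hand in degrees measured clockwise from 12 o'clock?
The minute hand moves 6 degrees per minute.
At 4:28: 28 x 6 = 168 degrees

Final answer: 168 degrees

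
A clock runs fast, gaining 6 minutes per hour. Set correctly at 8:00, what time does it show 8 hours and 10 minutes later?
For every 60 true minutes, the faulty clock advances 60 + 6 = 66 minutes.
True elapsed: 8 hours and 10 minutes = 490 minutes.
Faulty clock advances: 490 x 66/60 = 539 minutes (drift: 49 minutes ahead).
Shown time: 8:00 + 539 minutes = 4:59.

Final answer: 4:59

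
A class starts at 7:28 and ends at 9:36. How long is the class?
From 7:28 to 9:36:
(9 x 60 + 36) - (7 x 60 + 28) = 576 - 448 = 128 minutes
= 2 hours and 8 minutes

Final answer: 2 hours and 8 minutes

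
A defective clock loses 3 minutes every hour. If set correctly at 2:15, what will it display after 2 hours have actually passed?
For every 60 true minutes, the faulty clock advances 60 - 3 = 57 minutes.
True elapsed: 2 hours = 120 minutes.
Faulty clock advances: 120 x 57/60 = 114 minutes (drift: 6 minutes behind).
Shown time: 2:15 + 114 minutes = 4:09.

Final answer: 4:09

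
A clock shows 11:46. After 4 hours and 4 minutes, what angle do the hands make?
First find the time 4 hours and 4 minutes after 11:46.
Total minutes: 11 x 60 + 46 + 4 x 60 + 4 = 950.
950 mod 720 = 230 minutes = 3:50.
Now compute the angle at 3:50:
Hour hand: 3 x 30 + 50 x 0.5 = 115 degrees
Minute hand: 50 x 6 = 300 degrees
Difference: |115 - 300| = 185 degrees
Smaller angle: 360 - 185 = 175 degrees

Final answer: 175 degrees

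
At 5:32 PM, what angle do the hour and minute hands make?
Hour hand position: 5 x 30 + 32 x 0.5 = 166 degrees
Minute hand position: 32 x 6 = 192 degrees
Difference: |166 - 192| = 26 degrees
The angle between the hands is 26 degrees

Final answer: 26 degrees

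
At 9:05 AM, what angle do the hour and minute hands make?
Hour hand position: 9 x 30 + 5 x 0.5 = 272.5 degrees
Minute hand position: 5 x 6 = 30 degrees
Difference: |272.5 - 30| = 242.5 degrees
Since 242.5 > 180, the smaller angle is 360 - 242.5 = 117.5 degrees

Final answer: 117.5 degrees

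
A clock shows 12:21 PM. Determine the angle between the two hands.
Hour hand position: 0 x 30 + 21 x 0.5 = 10.5 degrees
Minute hand position: 21 x 6 = 126 degrees
Difference: |10.5 - 126| = 115.5 degrees
The angle between the hands is 115.5 degrees

Final answer: 115.5 degrees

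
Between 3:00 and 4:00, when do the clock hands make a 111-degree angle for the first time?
At t minutes past 3:00, the hour hand is at 30 x 3 + 0.5t degrees and the minute hand is at 6t degrees.
The smaller angle between them is 111 degrees when |30H - 5.5t| = 111 or |30H - 5.5t| = 249.
With H = 3, solve 30 x 3 - 5.5t = +/- target for each target:
  t = (30 x 3 - 111) / 5.5 = -3.82 (outside (0, 60))
  t = (30 x 3 + 111) / 5.5 = 36.55
  t = (30 x 3 - 249) / 5.5 = -28.91 (outside (0, 60))
  t = (30 x 3 + 249) / 5.5 = 61.64 (outside (0, 60))
Valid solutions in (0, 60): {36.55} minutes.
The first occurrence is t = 36.55 minutes.
The hands form a 111-degree angle at 36.55 minutes past 3:00.

Final answer: 36.55 minutes past 3:00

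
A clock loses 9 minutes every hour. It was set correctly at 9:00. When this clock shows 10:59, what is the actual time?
For every 60 true minutes, the faulty clock advances 51 minutes, so 1 faulty-clock minute corresponds to 60/51 true minutes.
From 9:00 to 10:59 on the faulty dial is 119 minutes.
True elapsed: 119 x 60/51 = 140 minutes = 2 hours and 20 minutes.
True time: 9:00 + 2 hours and 20 minutes = 11:20.

Final answer: 11:20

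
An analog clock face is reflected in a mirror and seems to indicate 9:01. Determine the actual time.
Reflection across the vertical (12-6) axis maps a hand at angle A degrees to (360 - A) degrees, which sends a reading of T minutes past 12:00 to (720 - T) minutes past 12:00.
Mirror reads 9:01 = 541 minutes past 12:00.
Actual time: (720 - 541) mod 720 = 179 minutes = 2:59.

Final answer: 2:59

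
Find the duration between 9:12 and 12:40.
From 9:12 to 12:40:
(12 x 60 + 40) - (9 x 60 + 12) = 760 - 552 = 208 minutes
= 3 hours and 28 minutes

Final answer: 3 hours and 28 minutes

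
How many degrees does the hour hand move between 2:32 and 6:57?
The hour hand moves 0.5 degrees per minute.
Time elapsed: 6:57 - 2:32 = 265 minutes
Angular displacement: 265 x 0.5 = 132.5 degrees

Final answer: 132.5 degrees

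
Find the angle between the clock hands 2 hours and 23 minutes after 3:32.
First find the time 2 hours and 23 minutes after 3:32.
Total minutes: 3 x 60 + 32 + 2 x 60 + 23 = 355.
355 mod 720 = 355 minutes = 5:55.
Now compute the angle at 5:55:
Hour hand: 5 x 30 + 55 x 0.5 = 177.5 degrees
Minute hand: 55 x 6 = 330 degrees
Difference: |177.5 - 330| = 152.5 degrees
The angle is 152.5 degrees

Final answer: 152.5 degrees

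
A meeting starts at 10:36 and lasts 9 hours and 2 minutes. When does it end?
Starting time: 10:36
Adding 2 minutes to 36 minutes: 36 + 2 = 38 minutes
Adding 9 hours: 10 + 9 = 19 - 12 = 7
Final time: 7:38

Final answer: 7:38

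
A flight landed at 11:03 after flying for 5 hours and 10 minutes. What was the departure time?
Starting time: 11:03 = 663 total minutes past 12:00
Subtracting: 5 hours and 10 minutes = 310 minutes
663 - 310 = 353 minutes
= 5 hours and 53 minutes past 12:00 = 5:53

Final answer: 5:53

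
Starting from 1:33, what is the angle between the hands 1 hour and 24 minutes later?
First find the time 1 hour and 24 minutes after 1:33.
Total minutes: 1 x 60 + 33 + 1 x 60 + 24 = 177.
177 mod 720 = 177 minutes = 2:57.
Now compute the angle at 2:57:
Hour hand: 2 x 30 + 57 x 0.5 = 88.5 degrees
Minute hand: 57 x 6 = 342 degrees
Difference: |88.5 - 342| = 253.5 degrees
Smaller angle: 360 - 253.5 = 106.5 degrees

Final answer: 106.5 degrees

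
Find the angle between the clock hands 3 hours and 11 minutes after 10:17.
First find the time 3 hours and 11 minutes after 10:17.
Total minutes: 10 x 60 + 17 + 3 x 60 + 11 = 808.
808 mod 720 = 88 minutes = 1:28.
Now compute the angle at 1:28:
Hour hand: 1 x 30 + 28 x 0.5 = 44 degrees
Minute hand: 28 x 6 = 168 degrees
Difference: |44 - 168| = 124 degrees
The angle is 124 degrees

Final answer: 124 degrees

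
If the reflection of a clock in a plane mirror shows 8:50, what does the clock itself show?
Reflection across the vertical (12-6) axis maps a hand at angle A degrees to (360 - A) degrees, which sends a reading of T minutes past 12:00 to (720 - T) minutes past 12:00.
Mirror reads 8:50 = 530 minutes past 12:00.
Actual time: (720 - 530) mod 720 = 190 minutes = 3:10.

Final answer: 3:10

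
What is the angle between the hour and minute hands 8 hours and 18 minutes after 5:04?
First find the time 8 hours and 18 minutes after 5:04.
Total minutes: 5 x 60 + 4 + 8 x 60 + 18 = 802.
802 mod 720 = 82 minutes = 1:22.
Now compute the angle at 1:22:
Hour hand: 1 x 30 + 22 x 0.5 = 41 degrees
Minute hand: 22 x 6 = 132 degrees
Difference: |41 - 132| = 91 degrees
The angle is 91 degrees

Final answer: 91 degrees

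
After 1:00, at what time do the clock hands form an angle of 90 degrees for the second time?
At t minutes past 1:00, the hour hand is at 30 x 1 + 0.5t degrees and the minute hand is at 6t degrees.
The smaller angle between them is 90 degrees when |30H - 5.5t| = 90 or |30H - 5.5t| = 270.
With H = 1, solve 30 x 1 - 5.5t = +/- target for each target:
  t = (30 x 1 - 90) / 5.5 = -10.91 (outside (0, 60))
  t = (30 x 1 + 90) / 5.5 = 21.82
  t = (30 x 1 - 270) / 5.5 = -43.64 (outside (0, 60))
  t = (30 x 1 + 270) / 5.5 = 54.55
Valid solutions in (0, 60): {21.82, 54.55} minutes.
The second occurrence is t = 54.55 minutes.
The hands form a 90-degree angle at 54.55 minutes past 1:00.

Final answer: 54.55 minutes past 1:00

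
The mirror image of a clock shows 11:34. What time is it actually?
Reflection across the vertical (12-6) axis maps a hand at angle A degrees to (360 - A) degrees, which sends a reading of T minutes past 12:00 to (720 - T) minutes past 12:00.
Mirror reads 11:34 = 694 minutes past 12:00.
Actual time: (720 - 694) mod 720 = 26 minutes = 12:26.

Final answer: 12:26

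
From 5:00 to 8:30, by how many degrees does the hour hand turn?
The hour hand moves 0.5 degrees per minute.
Time elapsed: 8:30 - 5:00 = 210 minutes
Angular displacement: 210 x 0.5 = 105 degrees

Final answer: 105 degrees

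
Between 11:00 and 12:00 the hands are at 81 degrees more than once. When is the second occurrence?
At t minutes past 11:00, the hour hand is at 30 x 11 + 0.5t degrees and the minute hand is at 6t degrees.
The smaller angle between them is 81 degrees when |30H - 5.5t| = 81 or |30H - 5.5t| = 279.
With H = 11, solve 30 x 11 - 5.5t = +/- target for each target:
  t = (30 x 11 - 81) / 5.5 = 45.27
  t = (30 x 11 + 81) / 5.5 = 74.73 (outside (0, 60))
  t = (30 x 11 - 279) / 5.5 = 9.27
  t = (30 x 11 + 279) / 5.5 = 110.73 (outside (0, 60))
Valid solutions in (0, 60): {9.27, 45.27} minutes.
The second occurrence is t = 45.27 minutes.
The hands form a 81-degree angle at 45.27 minutes past 11:00.

Final answer: 45.27 minutes past 11:00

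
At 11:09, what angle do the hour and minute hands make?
Hour hand position: 11 x 30 + 9 x 0.5 = 334.5 degrees
Minute hand position: 9 x 6 = 54 degrees
Difference: |334.5 - 54| = 280.5 degrees
Since 280.5 > 180, the smaller angle is 360 - 280.5 = 79.5 degrees

Final answer: 79.5 degrees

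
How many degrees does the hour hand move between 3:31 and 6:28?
The hour hand moves 0.5 degrees per minute.
Time elapsed: 6:28 - 3:31 = 177 minutes
Angular displacement: 177 x 0.5 = 88.5 degrees

Final answer: 88.5 degrees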